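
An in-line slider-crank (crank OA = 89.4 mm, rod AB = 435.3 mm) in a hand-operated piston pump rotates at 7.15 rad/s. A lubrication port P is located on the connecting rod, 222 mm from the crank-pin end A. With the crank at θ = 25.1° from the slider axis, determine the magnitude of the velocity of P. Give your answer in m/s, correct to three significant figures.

0.411

ω = 7.15 rad/s.  Crank-pin speed |V_A| = rω = 0.63921 m/s, perpendicular to OA.
Rod angle: sinφ = −(r/L) sinθ ⇒ φ = -4.998°; ω_rod = −rω cosθ/√(L²−r²sin²θ) = -1.3348 rad/s.
V_P = V_A + ω_rod × AP, with AP = 0.222 m along the rod.
Components: V_Px = −rω sinθ − a·ω_rod·sinφ = -0.29697 m/s;  V_Py = rω cosθ + a·ω_rod·cosφ = +0.28364 m/s.
|V_P| = √(V_Px² + V_Py²) = 0.41066 m/s.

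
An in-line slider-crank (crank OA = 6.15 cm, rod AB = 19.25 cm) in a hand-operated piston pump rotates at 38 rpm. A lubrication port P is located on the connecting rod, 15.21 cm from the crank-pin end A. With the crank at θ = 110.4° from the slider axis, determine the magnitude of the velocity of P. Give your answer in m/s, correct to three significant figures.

0.209

ω = 3.979 rad/s.  Crank-pin speed |V_A| = rω = 0.24473 m/s, perpendicular to OA.
Rod angle: sinφ = −(r/L) sinθ ⇒ φ = -17.424°; ω_rod = −rω cosθ/√(L²−r²sin²θ) = +0.46446 rad/s.
V_P = V_A + ω_rod × AP, with AP = 0.1521 m along the rod.
Components: V_Px = −rω sinθ − a·ω_rod·sinφ = -0.20823 m/s;  V_Py = rω cosθ + a·ω_rod·cosφ = -0.017903 m/s.
|V_P| = √(V_Px² + V_Py²) = 0.209 m/s.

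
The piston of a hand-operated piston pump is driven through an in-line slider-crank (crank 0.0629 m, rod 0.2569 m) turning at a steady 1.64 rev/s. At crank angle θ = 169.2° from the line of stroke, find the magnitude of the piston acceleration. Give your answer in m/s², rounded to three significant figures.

5.04

ω = 2π·1.64 = 10.3 rad/s
x(θ) = r cosθ + √(L² − r² sin²θ); with ω constant, a = ω²·d²x/dθ².
d²x/dθ² = −r cosθ − r²(cos2θ)/√u − r⁴ sin²2θ/(4u^{3/2}),  u = L² − r² sin²θ = 0.0658587 m².
Substituting r = 0.0629 m, L = 0.2569 m, θ = 169.2°: d²x/dθ² = +0.04742 m.
a = ω²·d²x/dθ² = (10.3)²·(+0.04742) = +5.0351 m/s²;  |a| = 5.0351 m/s².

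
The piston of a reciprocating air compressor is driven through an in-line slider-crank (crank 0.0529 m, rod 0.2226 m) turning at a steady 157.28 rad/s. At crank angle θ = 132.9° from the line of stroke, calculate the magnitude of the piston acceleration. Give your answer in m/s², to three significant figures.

909

ω = 157.3 rad/s
x(θ) = r cosθ + √(L² − r² sin²θ); with ω constant, a = ω²·d²x/dθ².
d²x/dθ² = −r cosθ − r²(cos2θ)/√u − r⁴ sin²2θ/(4u^{3/2}),  u = L² − r² sin²θ = 0.0480491 m².
Substituting r = 0.0529 m, L = 0.2226 m, θ = 132.9°: d²x/dθ² = +0.03676 m.
a = ω²·d²x/dθ² = (157.3)²·(+0.03676) = +909.34 m/s²;  |a| = 909.34 m/s².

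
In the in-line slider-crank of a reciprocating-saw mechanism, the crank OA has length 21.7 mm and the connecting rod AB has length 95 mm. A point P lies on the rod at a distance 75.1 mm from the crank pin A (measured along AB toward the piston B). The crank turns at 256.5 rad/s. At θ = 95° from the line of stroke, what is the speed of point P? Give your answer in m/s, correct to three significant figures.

5.46

ω = 256.5 rad/s.  Crank-pin speed |V_A| = rω = 5.566 m/s, perpendicular to OA.
Rod angle: sinφ = −(r/L) sinθ ⇒ φ = -13.153°; ω_rod = −rω cosθ/√(L²−r²sin²θ) = +5.244 rad/s.
V_P = V_A + ω_rod × AP, with AP = 0.0751 m along the rod.
Components: V_Px = −rω sinθ − a·ω_rod·sinφ = -5.4553 m/s;  V_Py = rω cosθ + a·ω_rod·cosφ = -0.10162 m/s.
|V_P| = √(V_Px² + V_Py²) = 5.4562 m/s.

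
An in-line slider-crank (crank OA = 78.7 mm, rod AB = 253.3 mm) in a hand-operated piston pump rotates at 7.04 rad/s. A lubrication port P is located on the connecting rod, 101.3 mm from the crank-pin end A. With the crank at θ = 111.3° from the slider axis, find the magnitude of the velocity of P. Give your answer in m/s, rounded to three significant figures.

0.506

ω = 7.04 rad/s.  Crank-pin speed |V_A| = rω = 0.55405 m/s, perpendicular to OA.
Rod angle: sinφ = −(r/L) sinθ ⇒ φ = -16.827°; ω_rod = −rω cosθ/√(L²−r²sin²θ) = +0.83009 rad/s.
V_P = V_A + ω_rod × AP, with AP = 0.1013 m along the rod.
Components: V_Px = −rω sinθ − a·ω_rod·sinφ = -0.49186 m/s;  V_Py = rω cosθ + a·ω_rod·cosφ = -0.12077 m/s.
|V_P| = √(V_Px² + V_Py²) = 0.50647 m/s.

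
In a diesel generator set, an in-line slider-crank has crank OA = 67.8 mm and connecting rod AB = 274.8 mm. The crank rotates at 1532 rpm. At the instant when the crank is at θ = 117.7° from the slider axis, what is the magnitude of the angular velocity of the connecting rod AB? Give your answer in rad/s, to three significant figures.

18.9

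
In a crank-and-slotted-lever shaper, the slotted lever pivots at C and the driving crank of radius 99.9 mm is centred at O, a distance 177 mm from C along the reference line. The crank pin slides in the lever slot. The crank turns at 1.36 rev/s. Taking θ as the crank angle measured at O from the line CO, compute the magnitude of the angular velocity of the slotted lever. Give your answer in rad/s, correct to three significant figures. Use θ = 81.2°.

2.32

ω = 8.545 rad/s (from 1.36 rev/s).
Crank pin A relative to C: A = (d + r cosθ, r sinθ); lever angle φ = atan2(r sinθ, d + r cosθ).
Differentiating tanφ: φ̇ = rω(d cosθ + r)/(d² + r² + 2dr cosθ).
d² + r² + 2dr cosθ = |CA|² = 0.0467193 m²;  d cosθ + r = +0.12698 m.
|ω_lever| = |0.0999·8.545·+0.12698| / 0.0467193 = 2.3202 rad/s.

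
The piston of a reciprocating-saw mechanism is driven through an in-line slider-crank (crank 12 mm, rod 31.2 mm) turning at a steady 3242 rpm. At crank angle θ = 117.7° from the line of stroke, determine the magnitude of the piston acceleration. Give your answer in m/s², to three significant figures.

948

ω = 2π·3242/60 = 339.5 rad/s
x(θ) = r cosθ + √(L² − r² sin²θ); with ω constant, a = ω²·d²x/dθ².
d²x/dθ² = −r cosθ − r²(cos2θ)/√u − r⁴ sin²2θ/(4u^{3/2}),  u = L² − r² sin²θ = 0.000860555 m².
Substituting r = 0.012 m, L = 0.0312 m, θ = 117.7°: d²x/dθ² = +0.0082264 m.
a = ω²·d²x/dθ² = (339.5)²·(+0.0082264) = +948.18 m/s²;  |a| = 948.18 m/s².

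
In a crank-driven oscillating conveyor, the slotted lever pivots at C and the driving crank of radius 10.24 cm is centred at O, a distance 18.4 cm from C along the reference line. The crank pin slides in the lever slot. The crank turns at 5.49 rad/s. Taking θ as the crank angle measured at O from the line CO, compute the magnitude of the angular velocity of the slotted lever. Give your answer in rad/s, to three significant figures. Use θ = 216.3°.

1.85

ω = 5.49 rad/s
Crank pin A relative to C: A = (d + r cosθ, r sinθ); lever angle φ = atan2(r sinθ, d + r cosθ).
Differentiating tanφ: φ̇ = rω(d cosθ + r)/(d² + r² + 2dr cosθ).
d² + r² + 2dr cosθ = |CA|² = 0.0139718 m²;  d cosθ + r = -0.045891 m.
|ω_lever| = |0.1024·5.49·-0.045891| / 0.0139718 = 1.8465 rad/s.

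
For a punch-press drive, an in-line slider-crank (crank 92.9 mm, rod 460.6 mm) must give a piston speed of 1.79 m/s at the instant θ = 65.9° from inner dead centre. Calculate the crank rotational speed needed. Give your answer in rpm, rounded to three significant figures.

For an in-line slider-crank, |v_piston| = rω|sinθ|·[1 + r cosθ/√(L² − r² sin²θ)].
With r = 0.0929 m, L = 0.4606 m, θ = 65.9°: the bracketed kinematic factor |dx/dθ| = 0.091908 m.
ω = v/|dx/dθ| = 1.79/0.091908 = 19.476 rad/s.
N = 60ω/(2π) = 185.98 rpm.

186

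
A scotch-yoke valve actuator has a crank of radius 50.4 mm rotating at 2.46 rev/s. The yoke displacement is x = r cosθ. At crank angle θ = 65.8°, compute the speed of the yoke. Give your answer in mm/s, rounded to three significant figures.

ω = 15.46 rad/s (from 2.46 rev/s).
x = r cosθ ⇒ ẋ = −rω sinθ.
|v| = rω|sinθ| = 0.0504·15.46·|sin 65.8°| = 0.71055 m/s = 710.55 mm/s.

711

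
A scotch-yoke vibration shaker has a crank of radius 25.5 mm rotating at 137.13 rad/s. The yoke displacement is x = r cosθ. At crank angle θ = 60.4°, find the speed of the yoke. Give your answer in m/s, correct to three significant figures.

3.04

ω = 137.1 rad/s
x = r cosθ ⇒ ẋ = −rω sinθ.
|v| = rω|sinθ| = 0.0255·137.1·|sin 60.4°| = 3.0405 m/s.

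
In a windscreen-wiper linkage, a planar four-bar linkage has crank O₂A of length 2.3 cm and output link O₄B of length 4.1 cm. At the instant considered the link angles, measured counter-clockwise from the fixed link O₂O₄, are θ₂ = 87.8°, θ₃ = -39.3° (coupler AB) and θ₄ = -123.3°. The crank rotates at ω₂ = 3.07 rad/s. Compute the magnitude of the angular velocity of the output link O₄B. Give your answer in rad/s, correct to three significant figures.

1.38

ω₂ = 3.07 rad/s
Differentiating the loop-closure r₂e^{iθ₂}+r₃e^{iθ₃}=r₁+r₄e^{iθ₄} gives r₂ω₂e^{iθ₂}+r₃ω₃e^{iθ₃}=r₄ω₄e^{iθ₄}.
Eliminating the other unknown: ω₄ = r₂ω₂ sin(θ₂−θ₃) / [r₄ sin(θ₄−θ₃)].
Numerator sine = +0.79758; denominator sine = -0.99452.
Result = 0.023·3.07·(+0.79758) / (0.041·(-0.99452)) = -1.3812 rad/s; magnitude 1.3812 rad/s.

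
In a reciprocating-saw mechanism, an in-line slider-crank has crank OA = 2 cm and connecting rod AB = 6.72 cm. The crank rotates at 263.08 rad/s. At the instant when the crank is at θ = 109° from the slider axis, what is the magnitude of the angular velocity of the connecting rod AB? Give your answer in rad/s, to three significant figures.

26.6

ω = 263.1 rad/s
The rod makes angle φ with the slider axis where L sinφ = r sinθ; differentiating, L cosφ·φ̇ = r ω cosθ.
L cosφ = √(L² − r² sin²θ) = 0.064484 m.
|ω_rod| = r ω |cosθ| / √(L² − r² sin²θ) = 0.02·263.1·0.32557/0.064484 = 26.565 rad/s.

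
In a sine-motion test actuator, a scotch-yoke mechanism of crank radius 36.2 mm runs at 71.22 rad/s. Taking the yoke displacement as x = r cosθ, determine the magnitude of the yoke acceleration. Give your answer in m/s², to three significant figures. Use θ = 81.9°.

25.9

ω = 71.22 rad/s
x = r cosθ ⇒ ẍ = −rω² cosθ (ω constant).
|a| = rω²|cosθ| = 0.0362·(71.22)²·|cos 81.9°| = 25.872 m/s².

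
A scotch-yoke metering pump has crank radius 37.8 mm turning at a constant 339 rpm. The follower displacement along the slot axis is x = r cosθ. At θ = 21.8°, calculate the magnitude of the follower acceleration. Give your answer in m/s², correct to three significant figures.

44.2

ω = 35.5 rad/s (from 339 rpm).
x = r cosθ ⇒ ẍ = −rω² cosθ (ω constant).
|a| = rω²|cosθ| = 0.0378·(35.5)²·|cos 21.8°| = 44.231 m/s².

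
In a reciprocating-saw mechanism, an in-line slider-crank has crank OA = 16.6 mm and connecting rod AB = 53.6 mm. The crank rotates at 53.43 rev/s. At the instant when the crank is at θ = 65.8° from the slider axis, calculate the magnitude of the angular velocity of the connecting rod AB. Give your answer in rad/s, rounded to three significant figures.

44.4

ω = 335.7 rad/s (converted from 53.43 rev/s).
The rod makes angle φ with the slider axis where L sinφ = r sinθ; differentiating, L cosφ·φ̇ = r ω cosθ.
L cosφ = √(L² − r² sin²θ) = 0.051417 m.
|ω_rod| = r ω |cosθ| / √(L² − r² sin²θ) = 0.0166·335.7·0.40992/0.051417 = 44.429 rad/s.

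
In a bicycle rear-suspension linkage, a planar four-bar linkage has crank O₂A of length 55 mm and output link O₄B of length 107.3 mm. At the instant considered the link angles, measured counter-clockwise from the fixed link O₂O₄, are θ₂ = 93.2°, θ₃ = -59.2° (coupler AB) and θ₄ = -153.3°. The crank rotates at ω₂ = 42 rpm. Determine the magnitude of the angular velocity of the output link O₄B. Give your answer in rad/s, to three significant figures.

ω₂ = 4.398 rad/s (from 42 rpm).
Differentiating the loop-closure r₂e^{iθ₂}+r₃e^{iθ₃}=r₁+r₄e^{iθ₄} gives r₂ω₂e^{iθ₂}+r₃ω₃e^{iθ₃}=r₄ω₄e^{iθ₄}.
Eliminating the other unknown: ω₄ = r₂ω₂ sin(θ₂−θ₃) / [r₄ sin(θ₄−θ₃)].
Numerator sine = +0.46330; denominator sine = -0.99744.
Result = 0.055·4.398·(+0.46330) / (0.1073·(-0.99744)) = -1.0472 rad/s; magnitude 1.0472 rad/s.

1.05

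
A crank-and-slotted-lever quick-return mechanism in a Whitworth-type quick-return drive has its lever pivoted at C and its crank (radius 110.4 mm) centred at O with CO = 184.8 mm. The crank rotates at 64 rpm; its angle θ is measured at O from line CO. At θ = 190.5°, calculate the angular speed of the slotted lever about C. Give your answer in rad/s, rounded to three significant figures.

ω = 6.702 rad/s (from 64 rpm).
Crank pin A relative to C: A = (d + r cosθ, r sinθ); lever angle φ = atan2(r sinθ, d + r cosθ).
Differentiating tanφ: φ̇ = rω(d cosθ + r)/(d² + r² + 2dr cosθ).
d² + r² + 2dr cosθ = |CA|² = 0.00621862 m²;  d cosθ + r = -0.071306 m.
|ω_lever| = |0.1104·6.702·-0.071306| / 0.00621862 = 8.4841 rad/s.

8.48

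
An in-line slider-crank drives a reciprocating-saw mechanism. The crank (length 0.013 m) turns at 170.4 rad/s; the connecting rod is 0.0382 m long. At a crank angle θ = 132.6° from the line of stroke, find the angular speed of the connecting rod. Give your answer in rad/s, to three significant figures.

40.5

ω = 170.4 rad/s
The rod makes angle φ with the slider axis where L sinφ = r sinθ; differentiating, L cosφ·φ̇ = r ω cosθ.
L cosφ = √(L² − r² sin²θ) = 0.036982 m.
|ω_rod| = r ω |cosθ| / √(L² − r² sin²θ) = 0.013·170.4·0.67688/0.036982 = 40.544 rad/s.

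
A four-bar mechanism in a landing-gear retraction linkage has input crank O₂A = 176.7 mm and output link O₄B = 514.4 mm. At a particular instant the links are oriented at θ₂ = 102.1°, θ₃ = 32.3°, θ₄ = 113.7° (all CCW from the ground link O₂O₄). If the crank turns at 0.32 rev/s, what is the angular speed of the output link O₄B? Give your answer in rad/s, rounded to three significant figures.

0.656

ω₂ = 2.011 rad/s (from 0.32 rev/s).
Differentiating the loop-closure r₂e^{iθ₂}+r₃e^{iθ₃}=r₁+r₄e^{iθ₄} gives r₂ω₂e^{iθ₂}+r₃ω₃e^{iθ₃}=r₄ω₄e^{iθ₄}.
Eliminating the other unknown: ω₄ = r₂ω₂ sin(θ₂−θ₃) / [r₄ sin(θ₄−θ₃)].
Numerator sine = +0.93849; denominator sine = +0.98876.
Result = 0.1767·2.011·(+0.93849) / (0.5144·(+0.98876)) = +0.65555 rad/s; magnitude 0.65555 rad/s.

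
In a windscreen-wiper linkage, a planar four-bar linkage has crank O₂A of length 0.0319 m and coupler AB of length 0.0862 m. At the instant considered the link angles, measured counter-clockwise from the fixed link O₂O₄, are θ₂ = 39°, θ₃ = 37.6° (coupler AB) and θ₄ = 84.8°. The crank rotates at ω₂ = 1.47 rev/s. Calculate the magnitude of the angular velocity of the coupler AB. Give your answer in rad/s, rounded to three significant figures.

ω₂ = 9.236 rad/s (from 1.47 rev/s).
Differentiating the loop-closure r₂e^{iθ₂}+r₃e^{iθ₃}=r₁+r₄e^{iθ₄} gives r₂ω₂e^{iθ₂}+r₃ω₃e^{iθ₃}=r₄ω₄e^{iθ₄}.
Eliminating the other unknown: ω₃ = r₂ω₂ sin(θ₄−θ₂) / [r₃ sin(θ₃−θ₄)].
Numerator sine = +0.71691; denominator sine = -0.73373.
Result = 0.0319·9.236·(+0.71691) / (0.0862·(-0.73373)) = -3.3397 rad/s; magnitude 3.3397 rad/s.

3.34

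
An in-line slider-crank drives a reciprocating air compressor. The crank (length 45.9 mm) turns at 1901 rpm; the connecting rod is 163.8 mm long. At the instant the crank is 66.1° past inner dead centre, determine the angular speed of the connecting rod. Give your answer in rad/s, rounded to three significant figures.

ω = 199.1 rad/s (converted from 1901 rpm).
The rod makes angle φ with the slider axis where L sinφ = r sinθ; differentiating, L cosφ·φ̇ = r ω cosθ.
L cosφ = √(L² − r² sin²θ) = 0.15833 m.
|ω_rod| = r ω |cosθ| / √(L² − r² sin²θ) = 0.0459·199.1·0.40514/0.15833 = 23.381 rad/s.

23.4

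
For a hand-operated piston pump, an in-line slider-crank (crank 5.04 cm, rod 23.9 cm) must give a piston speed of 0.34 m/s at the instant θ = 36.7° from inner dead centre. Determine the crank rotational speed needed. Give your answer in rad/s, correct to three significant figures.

9.64

For an in-line slider-crank, |v_piston| = rω|sinθ|·[1 + r cosθ/√(L² − r² sin²θ)].
With r = 0.0504 m, L = 0.239 m, θ = 36.7°: the bracketed kinematic factor |dx/dθ| = 0.035254 m.
ω = v/|dx/dθ| = 0.34/0.035254 = 9.6443 rad/s.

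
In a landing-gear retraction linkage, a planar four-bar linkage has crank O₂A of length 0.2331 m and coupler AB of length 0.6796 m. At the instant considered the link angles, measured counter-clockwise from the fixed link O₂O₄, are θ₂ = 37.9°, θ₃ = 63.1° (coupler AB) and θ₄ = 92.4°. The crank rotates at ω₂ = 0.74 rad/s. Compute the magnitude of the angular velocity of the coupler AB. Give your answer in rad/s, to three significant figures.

ω₂ = 0.74 rad/s
Differentiating the loop-closure r₂e^{iθ₂}+r₃e^{iθ₃}=r₁+r₄e^{iθ₄} gives r₂ω₂e^{iθ₂}+r₃ω₃e^{iθ₃}=r₄ω₄e^{iθ₄}.
Eliminating the other unknown: ω₃ = r₂ω₂ sin(θ₄−θ₂) / [r₃ sin(θ₃−θ₄)].
Numerator sine = +0.81412; denominator sine = -0.48938.
Result = 0.2331·0.74·(+0.81412) / (0.6796·(-0.48938)) = -0.42224 rad/s; magnitude 0.42224 rad/s.

0.422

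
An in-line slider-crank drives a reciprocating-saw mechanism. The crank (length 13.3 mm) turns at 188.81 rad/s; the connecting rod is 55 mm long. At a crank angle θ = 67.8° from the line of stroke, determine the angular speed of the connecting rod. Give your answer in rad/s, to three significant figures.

17.7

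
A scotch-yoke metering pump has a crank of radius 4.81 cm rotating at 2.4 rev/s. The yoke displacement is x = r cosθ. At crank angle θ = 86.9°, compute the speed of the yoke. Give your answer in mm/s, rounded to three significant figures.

ω = 15.08 rad/s (from 2.4 rev/s).
x = r cosθ ⇒ ẋ = −rω sinθ.
|v| = rω|sinθ| = 0.0481·15.08·|sin 86.9°| = 0.72427 m/s = 724.27 mm/s.

724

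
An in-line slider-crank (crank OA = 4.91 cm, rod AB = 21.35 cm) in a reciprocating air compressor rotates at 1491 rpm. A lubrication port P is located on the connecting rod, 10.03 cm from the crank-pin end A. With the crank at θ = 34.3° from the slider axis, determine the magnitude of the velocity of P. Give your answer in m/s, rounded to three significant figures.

5.78

ω = 156.1 rad/s.  Crank-pin speed |V_A| = rω = 7.6663 m/s, perpendicular to OA.
Rod angle: sinφ = −(r/L) sinθ ⇒ φ = -7.446°; ω_rod = −rω cosθ/√(L²−r²sin²θ) = -29.916 rad/s.
V_P = V_A + ω_rod × AP, with AP = 0.1003 m along the rod.
Components: V_Px = −rω sinθ − a·ω_rod·sinφ = -4.709 m/s;  V_Py = rω cosθ + a·ω_rod·cosφ = +3.3579 m/s.
|V_P| = √(V_Px² + V_Py²) = 5.7836 m/s.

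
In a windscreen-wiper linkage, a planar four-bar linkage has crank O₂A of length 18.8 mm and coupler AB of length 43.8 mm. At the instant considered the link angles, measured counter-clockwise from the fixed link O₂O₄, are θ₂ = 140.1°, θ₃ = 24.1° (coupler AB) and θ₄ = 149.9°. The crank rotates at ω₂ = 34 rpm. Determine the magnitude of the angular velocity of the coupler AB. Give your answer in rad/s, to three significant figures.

ω₂ = 3.56 rad/s (from 34 rpm).
Differentiating the loop-closure r₂e^{iθ₂}+r₃e^{iθ₃}=r₁+r₄e^{iθ₄} gives r₂ω₂e^{iθ₂}+r₃ω₃e^{iθ₃}=r₄ω₄e^{iθ₄}.
Eliminating the other unknown: ω₃ = r₂ω₂ sin(θ₄−θ₂) / [r₃ sin(θ₃−θ₄)].
Numerator sine = +0.17021; denominator sine = -0.81106.
Result = 0.0188·3.56·(+0.17021) / (0.0438·(-0.81106)) = -0.32072 rad/s; magnitude 0.32072 rad/s.

0.321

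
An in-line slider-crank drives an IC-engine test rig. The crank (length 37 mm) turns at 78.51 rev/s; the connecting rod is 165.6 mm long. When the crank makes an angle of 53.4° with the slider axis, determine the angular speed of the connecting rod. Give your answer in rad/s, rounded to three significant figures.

66.8

ω = 493.3 rad/s (converted from 78.51 rev/s).
The rod makes angle φ with the slider axis where L sinφ = r sinθ; differentiating, L cosφ·φ̇ = r ω cosθ.
L cosφ = √(L² − r² sin²θ) = 0.16291 m.
|ω_rod| = r ω |cosθ| / √(L² − r² sin²θ) = 0.037·493.3·0.59622/0.16291 = 66.797 rad/s.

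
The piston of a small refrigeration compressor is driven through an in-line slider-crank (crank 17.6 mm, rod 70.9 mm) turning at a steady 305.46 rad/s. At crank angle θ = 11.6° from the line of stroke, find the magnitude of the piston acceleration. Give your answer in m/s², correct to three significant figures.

1980

ω = 305.5 rad/s
x(θ) = r cosθ + √(L² − r² sin²θ); with ω constant, a = ω²·d²x/dθ².
d²x/dθ² = −r cosθ − r²(cos2θ)/√u − r⁴ sin²2θ/(4u^{3/2}),  u = L² − r² sin²θ = 0.00501429 m².
Substituting r = 0.0176 m, L = 0.0709 m, θ = 11.6°: d²x/dθ² = -0.021272 m.
a = ω²·d²x/dθ² = (305.5)²·(-0.021272) = -1984.8 m/s²;  |a| = 1984.8 m/s².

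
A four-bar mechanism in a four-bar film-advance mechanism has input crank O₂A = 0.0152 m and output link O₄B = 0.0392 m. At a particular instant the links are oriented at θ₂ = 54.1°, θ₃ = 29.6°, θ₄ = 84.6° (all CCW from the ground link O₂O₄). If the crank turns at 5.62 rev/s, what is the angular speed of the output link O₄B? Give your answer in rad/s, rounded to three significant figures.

ω₂ = 35.31 rad/s (from 5.62 rev/s).
Differentiating the loop-closure r₂e^{iθ₂}+r₃e^{iθ₃}=r₁+r₄e^{iθ₄} gives r₂ω₂e^{iθ₂}+r₃ω₃e^{iθ₃}=r₄ω₄e^{iθ₄}.
Eliminating the other unknown: ω₄ = r₂ω₂ sin(θ₂−θ₃) / [r₄ sin(θ₄−θ₃)].
Numerator sine = +0.41469; denominator sine = +0.81915.
Result = 0.0152·35.31·(+0.41469) / (0.0392·(+0.81915)) = +6.9316 rad/s; magnitude 6.9316 rad/s.

6.93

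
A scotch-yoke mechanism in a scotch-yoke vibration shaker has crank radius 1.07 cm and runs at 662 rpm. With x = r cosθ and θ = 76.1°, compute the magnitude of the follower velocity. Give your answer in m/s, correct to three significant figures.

ω = 69.32 rad/s (from 662 rpm).
x = r cosθ ⇒ ẋ = −rω sinθ.
|v| = rω|sinθ| = 0.0107·69.32·|sin 76.1°| = 0.72005 m/s.

0.720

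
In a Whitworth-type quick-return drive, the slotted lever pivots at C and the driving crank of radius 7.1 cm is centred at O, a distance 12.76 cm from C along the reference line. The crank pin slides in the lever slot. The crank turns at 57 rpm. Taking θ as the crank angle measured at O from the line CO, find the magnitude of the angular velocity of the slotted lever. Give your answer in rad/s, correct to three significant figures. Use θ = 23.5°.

ω = 5.969 rad/s (from 57 rpm).
Crank pin A relative to C: A = (d + r cosθ, r sinθ); lever angle φ = atan2(r sinθ, d + r cosθ).
Differentiating tanφ: φ̇ = rω(d cosθ + r)/(d² + r² + 2dr cosθ).
d² + r² + 2dr cosθ = |CA|² = 0.0379392 m²;  d cosθ + r = +0.18802 m.
|ω_lever| = |0.071·5.969·+0.18802| / 0.0379392 = 2.1002 rad/s.

2.10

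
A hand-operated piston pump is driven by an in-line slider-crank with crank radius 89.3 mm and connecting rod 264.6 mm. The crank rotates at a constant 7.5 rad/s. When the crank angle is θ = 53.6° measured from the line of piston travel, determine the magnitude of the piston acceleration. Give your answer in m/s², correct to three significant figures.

ω = 7.5 rad/s
x(θ) = r cosθ + √(L² − r² sin²θ); with ω constant, a = ω²·d²x/dθ².
d²x/dθ² = −r cosθ − r²(cos2θ)/√u − r⁴ sin²2θ/(4u^{3/2}),  u = L² − r² sin²θ = 0.0648469 m².
Substituting r = 0.0893 m, L = 0.2646 m, θ = 53.6°: d²x/dθ² = -0.044611 m.
a = ω²·d²x/dθ² = (7.5)²·(-0.044611) = -2.5093 m/s²;  |a| = 2.5093 m/s².

2.51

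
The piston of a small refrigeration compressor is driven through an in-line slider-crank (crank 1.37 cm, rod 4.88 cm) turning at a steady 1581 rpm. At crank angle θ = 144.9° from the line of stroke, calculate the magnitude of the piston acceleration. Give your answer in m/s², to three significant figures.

269

ω = 2π·1581/60 = 165.6 rad/s
x(θ) = r cosθ + √(L² − r² sin²θ); with ω constant, a = ω²·d²x/dθ².
d²x/dθ² = −r cosθ − r²(cos2θ)/√u − r⁴ sin²2θ/(4u^{3/2}),  u = L² − r² sin²θ = 0.00231938 m².
Substituting r = 0.0137 m, L = 0.0488 m, θ = 144.9°: d²x/dθ² = +0.0098187 m.
a = ω²·d²x/dθ² = (165.6)²·(+0.0098187) = +269.14 m/s²;  |a| = 269.14 m/s².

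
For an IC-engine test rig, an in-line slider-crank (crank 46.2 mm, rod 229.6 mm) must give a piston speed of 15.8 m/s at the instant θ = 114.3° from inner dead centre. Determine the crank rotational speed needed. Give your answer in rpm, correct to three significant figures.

For an in-line slider-crank, |v_piston| = rω|sinθ|·[1 + r cosθ/√(L² − r² sin²θ)].
With r = 0.0462 m, L = 0.2296 m, θ = 114.3°: the bracketed kinematic factor |dx/dθ| = 0.03856 m.
ω = v/|dx/dθ| = 15.8/0.03856 = 409.75 rad/s.
N = 60ω/(2π) = 3912.8 rpm.

3910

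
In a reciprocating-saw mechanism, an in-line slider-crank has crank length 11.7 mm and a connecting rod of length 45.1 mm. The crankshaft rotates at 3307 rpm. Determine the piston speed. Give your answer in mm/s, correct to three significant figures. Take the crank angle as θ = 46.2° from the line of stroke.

ω = 2π·3307/60 = 346.3 rad/s
For an in-line slider-crank, x = r cosθ + √(L² − r² sin²θ), so v = −rω sinθ·[1 + r cosθ/√(L² − r² sin²θ)].
With r = 0.0117 m, L = 0.0451 m, θ = 46.2°: √(L² − r² sin²θ) = 0.044302 m.
v = −0.0117·346.3·0.72176·[1 + 0.0117·0.69214/0.044302] = -3.459 m/s.
|v| = 3.459 m/s = 3459 mm/s.

3460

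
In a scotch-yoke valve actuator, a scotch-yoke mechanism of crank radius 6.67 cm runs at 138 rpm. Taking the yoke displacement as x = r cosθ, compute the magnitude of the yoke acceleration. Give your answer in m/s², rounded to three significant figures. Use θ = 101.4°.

ω = 14.45 rad/s (from 138 rpm).
x = r cosθ ⇒ ẍ = −rω² cosθ (ω constant).
|a| = rω²|cosθ| = 0.0667·(14.45)²·|cos 101.4°| = 2.7533 m/s².

2.75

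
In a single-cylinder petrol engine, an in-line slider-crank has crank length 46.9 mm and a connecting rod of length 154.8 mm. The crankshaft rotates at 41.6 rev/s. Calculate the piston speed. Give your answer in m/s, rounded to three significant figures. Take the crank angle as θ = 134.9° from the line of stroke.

ω = 2π·41.6 = 261.4 rad/s
For an in-line slider-crank, x = r cosθ + √(L² − r² sin²θ), so v = −rω sinθ·[1 + r cosθ/√(L² − r² sin²θ)].
With r = 0.0469 m, L = 0.1548 m, θ = 134.9°: √(L² − r² sin²θ) = 0.15119 m.
v = −0.0469·261.4·0.70834·[1 + 0.0469·-0.70587/0.15119] = -6.782 m/s.
|v| = 6.782 m/s.

6.78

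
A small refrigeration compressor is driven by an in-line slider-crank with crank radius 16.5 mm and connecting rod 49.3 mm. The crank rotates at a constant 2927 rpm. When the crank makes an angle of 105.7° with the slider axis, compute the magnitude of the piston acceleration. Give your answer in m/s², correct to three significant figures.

883

ω = 2π·2927/60 = 306.5 rad/s
x(θ) = r cosθ + √(L² − r² sin²θ); with ω constant, a = ω²·d²x/dθ².
d²x/dθ² = −r cosθ − r²(cos2θ)/√u − r⁴ sin²2θ/(4u^{3/2}),  u = L² − r² sin²θ = 0.00217818 m².
Substituting r = 0.0165 m, L = 0.0493 m, θ = 105.7°: d²x/dθ² = +0.0093945 m.
a = ω²·d²x/dθ² = (306.5)²·(+0.0093945) = +882.63 m/s²;  |a| = 882.63 m/s².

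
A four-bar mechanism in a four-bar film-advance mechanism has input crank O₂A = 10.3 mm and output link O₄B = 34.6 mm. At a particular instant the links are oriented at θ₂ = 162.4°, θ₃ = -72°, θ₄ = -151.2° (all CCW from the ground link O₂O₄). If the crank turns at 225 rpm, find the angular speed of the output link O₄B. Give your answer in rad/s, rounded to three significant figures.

5.81

ω₂ = 23.56 rad/s (from 225 rpm).
Differentiating the loop-closure r₂e^{iθ₂}+r₃e^{iθ₃}=r₁+r₄e^{iθ₄} gives r₂ω₂e^{iθ₂}+r₃ω₃e^{iθ₃}=r₄ω₄e^{iθ₄}.
Eliminating the other unknown: ω₄ = r₂ω₂ sin(θ₂−θ₃) / [r₄ sin(θ₄−θ₃)].
Numerator sine = -0.81310; denominator sine = -0.98229.
Result = 0.0103·23.56·(-0.81310) / (0.0346·(-0.98229)) = +5.806 rad/s; magnitude 5.806 rad/s.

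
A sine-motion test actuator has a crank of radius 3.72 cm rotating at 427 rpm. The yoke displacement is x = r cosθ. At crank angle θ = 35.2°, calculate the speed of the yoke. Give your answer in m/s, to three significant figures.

ω = 44.72 rad/s (from 427 rpm).
x = r cosθ ⇒ ẋ = −rω sinθ.
|v| = rω|sinθ| = 0.0372·44.72·|sin 35.2°| = 0.95884 m/s.

0.959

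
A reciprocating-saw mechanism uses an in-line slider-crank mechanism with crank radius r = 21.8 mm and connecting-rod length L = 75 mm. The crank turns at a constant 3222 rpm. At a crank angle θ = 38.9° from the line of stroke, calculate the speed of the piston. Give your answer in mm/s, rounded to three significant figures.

ω = 2π·3222/60 = 337.4 rad/s
For an in-line slider-crank, x = r cosθ + √(L² − r² sin²θ), so v = −rω sinθ·[1 + r cosθ/√(L² − r² sin²θ)].
With r = 0.0218 m, L = 0.075 m, θ = 38.9°: √(L² − r² sin²θ) = 0.07374 m.
v = −0.0218·337.4·0.62796·[1 + 0.0218·0.77824/0.07374] = -5.6817 m/s.
|v| = 5.6817 m/s = 5681.7 mm/s.

5680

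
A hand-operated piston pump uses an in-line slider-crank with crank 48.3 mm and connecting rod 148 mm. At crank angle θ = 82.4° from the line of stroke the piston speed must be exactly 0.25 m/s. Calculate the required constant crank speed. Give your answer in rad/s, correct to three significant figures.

For an in-line slider-crank, |v_piston| = rω|sinθ|·[1 + r cosθ/√(L² − r² sin²θ)].
With r = 0.0483 m, L = 0.148 m, θ = 82.4°: the bracketed kinematic factor |dx/dθ| = 0.05006 m.
ω = v/|dx/dθ| = 0.25/0.05006 = 4.9941 rad/s.

4.99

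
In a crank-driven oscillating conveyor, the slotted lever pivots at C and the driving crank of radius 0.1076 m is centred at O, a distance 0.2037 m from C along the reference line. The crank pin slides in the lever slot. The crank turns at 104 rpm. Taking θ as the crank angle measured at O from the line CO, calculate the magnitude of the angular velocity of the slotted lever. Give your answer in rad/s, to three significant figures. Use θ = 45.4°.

3.50

ω = 10.89 rad/s (from 104 rpm).
Crank pin A relative to C: A = (d + r cosθ, r sinθ); lever angle φ = atan2(r sinθ, d + r cosθ).
Differentiating tanφ: φ̇ = rω(d cosθ + r)/(d² + r² + 2dr cosθ).
d² + r² + 2dr cosθ = |CA|² = 0.0838512 m²;  d cosθ + r = +0.25063 m.
|ω_lever| = |0.1076·10.89·+0.25063| / 0.0838512 = 3.5026 rad/s.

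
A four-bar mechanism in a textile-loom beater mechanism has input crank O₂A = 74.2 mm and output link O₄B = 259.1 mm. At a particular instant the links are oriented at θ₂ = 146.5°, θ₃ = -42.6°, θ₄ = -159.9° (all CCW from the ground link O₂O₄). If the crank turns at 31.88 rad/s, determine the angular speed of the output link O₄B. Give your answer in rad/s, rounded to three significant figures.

ω₂ = 31.88 rad/s
Differentiating the loop-closure r₂e^{iθ₂}+r₃e^{iθ₃}=r₁+r₄e^{iθ₄} gives r₂ω₂e^{iθ₂}+r₃ω₃e^{iθ₃}=r₄ω₄e^{iθ₄}.
Eliminating the other unknown: ω₄ = r₂ω₂ sin(θ₂−θ₃) / [r₄ sin(θ₄−θ₃)].
Numerator sine = -0.15816; denominator sine = -0.88862.
Result = 0.0742·31.88·(-0.15816) / (0.2591·(-0.88862)) = +1.6249 rad/s; magnitude 1.6249 rad/s.

1.62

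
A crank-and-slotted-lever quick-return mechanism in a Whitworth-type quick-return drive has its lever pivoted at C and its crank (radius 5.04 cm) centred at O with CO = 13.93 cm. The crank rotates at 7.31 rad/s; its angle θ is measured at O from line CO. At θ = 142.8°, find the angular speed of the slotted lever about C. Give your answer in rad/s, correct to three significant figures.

ω = 7.31 rad/s
Crank pin A relative to C: A = (d + r cosθ, r sinθ); lever angle φ = atan2(r sinθ, d + r cosθ).
Differentiating tanφ: φ̇ = rω(d cosθ + r)/(d² + r² + 2dr cosθ).
d² + r² + 2dr cosθ = |CA|² = 0.0107602 m²;  d cosθ + r = -0.060557 m.
|ω_lever| = |0.0504·7.31·-0.060557| / 0.0107602 = 2.0734 rad/s.

2.07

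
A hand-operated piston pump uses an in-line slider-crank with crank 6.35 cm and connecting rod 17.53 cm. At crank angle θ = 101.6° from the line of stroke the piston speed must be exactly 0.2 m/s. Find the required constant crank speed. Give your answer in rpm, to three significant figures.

33.3

For an in-line slider-crank, |v_piston| = rω|sinθ|·[1 + r cosθ/√(L² − r² sin²θ)].
With r = 0.0635 m, L = 0.1753 m, θ = 101.6°: the bracketed kinematic factor |dx/dθ| = 0.057357 m.
ω = v/|dx/dθ| = 0.2/0.057357 = 3.4869 rad/s.
N = 60ω/(2π) = 33.298 rpm.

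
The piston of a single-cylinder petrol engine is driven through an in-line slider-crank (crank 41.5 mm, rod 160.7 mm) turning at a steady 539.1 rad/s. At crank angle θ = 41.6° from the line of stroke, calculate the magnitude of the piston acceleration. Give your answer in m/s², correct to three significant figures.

ω = 539.1 rad/s
x(θ) = r cosθ + √(L² − r² sin²θ); with ω constant, a = ω²·d²x/dθ².
d²x/dθ² = −r cosθ − r²(cos2θ)/√u − r⁴ sin²2θ/(4u^{3/2}),  u = L² − r² sin²θ = 0.0250653 m².
Substituting r = 0.0415 m, L = 0.1607 m, θ = 41.6°: d²x/dθ² = -0.032506 m.
a = ω²·d²x/dθ² = (539.1)²·(-0.032506) = -9447.1 m/s²;  |a| = 9447.1 m/s².

9450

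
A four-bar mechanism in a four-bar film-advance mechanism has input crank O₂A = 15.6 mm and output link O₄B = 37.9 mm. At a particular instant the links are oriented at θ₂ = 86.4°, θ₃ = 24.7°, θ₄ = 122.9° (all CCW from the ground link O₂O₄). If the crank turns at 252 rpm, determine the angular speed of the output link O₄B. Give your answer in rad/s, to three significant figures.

9.66

ω₂ = 26.39 rad/s (from 252 rpm).
Differentiating the loop-closure r₂e^{iθ₂}+r₃e^{iθ₃}=r₁+r₄e^{iθ₄} gives r₂ω₂e^{iθ₂}+r₃ω₃e^{iθ₃}=r₄ω₄e^{iθ₄}.
Eliminating the other unknown: ω₄ = r₂ω₂ sin(θ₂−θ₃) / [r₄ sin(θ₄−θ₃)].
Numerator sine = +0.88048; denominator sine = +0.98978.
Result = 0.0156·26.39·(+0.88048) / (0.0379·(+0.98978)) = +9.6626 rad/s; magnitude 9.6626 rad/s.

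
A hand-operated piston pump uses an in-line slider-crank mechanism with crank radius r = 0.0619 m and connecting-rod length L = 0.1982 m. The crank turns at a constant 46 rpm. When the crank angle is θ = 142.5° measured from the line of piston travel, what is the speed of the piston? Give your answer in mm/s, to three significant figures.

136

ω = 2π·46/60 = 4.817 rad/s
For an in-line slider-crank, x = r cosθ + √(L² − r² sin²θ), so v = −rω sinθ·[1 + r cosθ/√(L² − r² sin²θ)].
With r = 0.0619 m, L = 0.1982 m, θ = 142.5°: √(L² − r² sin²θ) = 0.19458 m.
v = −0.0619·4.817·0.60876·[1 + 0.0619·-0.79335/0.19458] = -0.13571 m/s.
|v| = 0.13571 m/s = 135.71 mm/s.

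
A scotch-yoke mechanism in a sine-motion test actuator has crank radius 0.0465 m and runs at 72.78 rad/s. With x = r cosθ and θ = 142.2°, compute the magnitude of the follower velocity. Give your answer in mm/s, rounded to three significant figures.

2070

ω = 72.78 rad/s
x = r cosθ ⇒ ẋ = −rω sinθ.
|v| = rω|sinθ| = 0.0465·72.78·|sin 142.2°| = 2.0742 m/s = 2074.2 mm/s.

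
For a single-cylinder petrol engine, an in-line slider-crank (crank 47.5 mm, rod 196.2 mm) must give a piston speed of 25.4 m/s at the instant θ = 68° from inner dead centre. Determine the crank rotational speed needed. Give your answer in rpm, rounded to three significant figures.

5040

For an in-line slider-crank, |v_piston| = rω|sinθ|·[1 + r cosθ/√(L² − r² sin²θ)].
With r = 0.0475 m, L = 0.1962 m, θ = 68°: the bracketed kinematic factor |dx/dθ| = 0.04814 m.
ω = v/|dx/dθ| = 25.4/0.04814 = 527.63 rad/s.
N = 60ω/(2π) = 5038.5 rpm.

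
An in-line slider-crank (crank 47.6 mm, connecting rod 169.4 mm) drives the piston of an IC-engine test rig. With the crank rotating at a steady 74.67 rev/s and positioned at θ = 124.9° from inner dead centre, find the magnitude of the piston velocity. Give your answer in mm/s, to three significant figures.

15300

ω = 2π·74.7 = 469.2 rad/s
For an in-line slider-crank, x = r cosθ + √(L² − r² sin²θ), so v = −rω sinθ·[1 + r cosθ/√(L² − r² sin²θ)].
With r = 0.0476 m, L = 0.1694 m, θ = 124.9°: √(L² − r² sin²θ) = 0.16484 m.
v = −0.0476·469.2·0.82015·[1 + 0.0476·-0.57215/0.16484] = -15.29 m/s.
|v| = 15.29 m/s = 15290 mm/s.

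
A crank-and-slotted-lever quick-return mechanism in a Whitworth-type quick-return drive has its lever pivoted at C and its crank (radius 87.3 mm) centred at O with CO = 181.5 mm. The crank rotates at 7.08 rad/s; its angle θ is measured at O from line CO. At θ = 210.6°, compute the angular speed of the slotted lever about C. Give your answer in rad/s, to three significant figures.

3.21

ω = 7.08 rad/s
Crank pin A relative to C: A = (d + r cosθ, r sinθ); lever angle φ = atan2(r sinθ, d + r cosθ).
Differentiating tanφ: φ̇ = rω(d cosθ + r)/(d² + r² + 2dr cosθ).
d² + r² + 2dr cosθ = |CA|² = 0.0132867 m²;  d cosθ + r = -0.068925 m.
|ω_lever| = |0.0873·7.08·-0.068925| / 0.0132867 = 3.2063 rad/s.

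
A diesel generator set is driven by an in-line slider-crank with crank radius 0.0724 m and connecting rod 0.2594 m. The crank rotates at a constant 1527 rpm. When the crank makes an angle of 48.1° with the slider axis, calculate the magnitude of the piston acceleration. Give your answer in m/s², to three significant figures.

1190

ω = 2π·1527/60 = 159.9 rad/s
x(θ) = r cosθ + √(L² − r² sin²θ); with ω constant, a = ω²·d²x/dθ².
d²x/dθ² = −r cosθ − r²(cos2θ)/√u − r⁴ sin²2θ/(4u^{3/2}),  u = L² − r² sin²θ = 0.0643844 m².
Substituting r = 0.0724 m, L = 0.2594 m, θ = 48.1°: d²x/dθ² = -0.046536 m.
a = ω²·d²x/dθ² = (159.9)²·(-0.046536) = -1189.9 m/s²;  |a| = 1189.9 m/s².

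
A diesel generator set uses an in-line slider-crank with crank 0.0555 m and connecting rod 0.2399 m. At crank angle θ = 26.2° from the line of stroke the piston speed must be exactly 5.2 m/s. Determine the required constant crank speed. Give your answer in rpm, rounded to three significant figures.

For an in-line slider-crank, |v_piston| = rω|sinθ|·[1 + r cosθ/√(L² − r² sin²θ)].
With r = 0.0555 m, L = 0.2399 m, θ = 26.2°: the bracketed kinematic factor |dx/dθ| = 0.029617 m.
ω = v/|dx/dθ| = 5.2/0.029617 = 175.58 rad/s.
N = 60ω/(2π) = 1676.6 rpm.

1680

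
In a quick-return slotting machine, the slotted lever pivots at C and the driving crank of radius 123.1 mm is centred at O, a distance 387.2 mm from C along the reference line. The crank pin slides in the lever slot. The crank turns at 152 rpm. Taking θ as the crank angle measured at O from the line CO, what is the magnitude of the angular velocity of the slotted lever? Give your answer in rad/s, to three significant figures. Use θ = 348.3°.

ω = 15.92 rad/s (from 152 rpm).
Crank pin A relative to C: A = (d + r cosθ, r sinθ); lever angle φ = atan2(r sinθ, d + r cosθ).
Differentiating tanφ: φ̇ = rω(d cosθ + r)/(d² + r² + 2dr cosθ).
d² + r² + 2dr cosθ = |CA|² = 0.258425 m²;  d cosθ + r = +0.50226 m.
|ω_lever| = |0.1231·15.92·+0.50226| / 0.258425 = 3.8082 rad/s.

3.81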